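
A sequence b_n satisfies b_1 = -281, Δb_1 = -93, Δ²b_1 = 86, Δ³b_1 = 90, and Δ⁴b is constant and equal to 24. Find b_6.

Build the table forward from the leading diagonal:
D4: 24  24  24  24  24  24
D3: 90  114  138  162  186  210
D2: 86  176  290  428  590  776
D1: -93  -7  169  459  887  1477
b: -281  -374  -381  -212  247  1134

1134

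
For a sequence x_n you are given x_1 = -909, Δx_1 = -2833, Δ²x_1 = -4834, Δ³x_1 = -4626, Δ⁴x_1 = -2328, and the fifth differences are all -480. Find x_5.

-62077

Build the table forward from the leading diagonal:
D5: -480  -480  -480  -480  -480
D4: -2328  -2808  -3288  -3768  -4248
D3: -4626  -6954  -9762  -13050  -16818
D2: -4834  -9460  -16414  -26176  -39226
D1: -2833  -7667  -17127  -33541  -59717
x: -909  -3742  -11409  -28536  -62077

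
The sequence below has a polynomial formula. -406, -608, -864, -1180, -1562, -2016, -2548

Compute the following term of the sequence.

-3164

D1: -202, -256, -316, -382, -454, -532
D2: -54, -60, -66, -72, -78
D3: -6, -6, -6, -6
Third differences constant at -6.
-78 − 6 = -84;  -532 − 84 = -616;  -2548 − 616 = -3164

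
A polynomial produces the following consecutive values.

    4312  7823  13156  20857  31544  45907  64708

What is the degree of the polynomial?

Δ: 3511, 5333, 7701, 10687, 14363, 18801
Δ²: 1822, 2368, 2986, 3676, 4438
Δ³: 546, 618, 690, 762
Δ⁴: 72, 72, 72
The fourth differences are constant, so the polynomial has degree 4.

4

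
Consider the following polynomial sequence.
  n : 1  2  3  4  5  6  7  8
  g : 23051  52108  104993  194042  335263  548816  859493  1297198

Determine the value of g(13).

6856103

29057 , 52885 , 89049 , 141221 , 213553 , 310677 , 437705
23828 , 36164 , 52172 , 72332 , 97124 , 127028
12336 , 16008 , 20160 , 24792 , 29904
3672 , 4152 , 4632 , 5112
480 , 480 , 480
Constant fifth difference = 480, so extend:
5112 + 480 = 5592;  29904 + 5592 = 35496;  127028 + 35496 = 162524;  437705 + 162524 = 600229;  1297198 + 600229 = 1897427
5592 + 480 = 6072;  35496 + 6072 = 41568;  162524 + 41568 = 204092;  600229 + 204092 = 804321;  1897427 + 804321 = 2701748
6072 + 480 = 6552;  41568 + 6552 = 48120;  204092 + 48120 = 252212;  804321 + 252212 = 1056533;  2701748 + 1056533 = 3758281
6552 + 480 = 7032;  48120 + 7032 = 55152;  252212 + 55152 = 307364;  1056533 + 307364 = 1363897;  3758281 + 1363897 = 5122178
7032 + 480 = 7512;  55152 + 7512 = 62664;  307364 + 62664 = 370028;  1363897 + 370028 = 1733925;  5122178 + 1733925 = 6856103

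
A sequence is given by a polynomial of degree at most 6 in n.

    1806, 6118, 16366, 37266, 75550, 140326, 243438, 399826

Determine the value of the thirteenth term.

D1: 4312, 10248, 20900, 38284, 64776, 103112, 156388
D2: 5936, 10652, 17384, 26492, 38336, 53276
D3: 4716, 6732, 9108, 11844, 14940
D4: 2016, 2376, 2736, 3096
D5: 360, 360, 360
Constant fifth difference = 360, so extend:
3096 + 360 = 3456;  14940 + 3456 = 18396;  53276 + 18396 = 71672;  156388 + 71672 = 228060;  399826 + 228060 = 627886
3456 + 360 = 3816;  18396 + 3816 = 22212;  71672 + 22212 = 93884;  228060 + 93884 = 321944;  627886 + 321944 = 949830
3816 + 360 = 4176;  22212 + 4176 = 26388;  93884 + 26388 = 120272;  321944 + 120272 = 442216;  949830 + 442216 = 1392046
4176 + 360 = 4536;  26388 + 4536 = 30924;  120272 + 30924 = 151196;  442216 + 151196 = 593412;  1392046 + 593412 = 1985458
4536 + 360 = 4896;  30924 + 4896 = 35820;  151196 + 35820 = 187016;  593412 + 187016 = 780428;  1985458 + 780428 = 2765886

2765886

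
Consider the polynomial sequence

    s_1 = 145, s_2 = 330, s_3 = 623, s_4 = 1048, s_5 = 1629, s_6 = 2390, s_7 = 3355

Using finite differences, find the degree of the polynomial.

Δ: 185, 293, 425, 581, 761, 965
Δ²: 108, 132, 156, 180, 204
Δ³: 24, 24, 24, 24
The third differences are constant, so the polynomial has degree 3.

3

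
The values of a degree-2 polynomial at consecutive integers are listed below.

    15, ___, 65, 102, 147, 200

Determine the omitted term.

Using the last 4 terms:
Δ: 37  45  53
Δ²: 8  8
Constant second difference = 8.
Extend backward: 37 − 8 = 29;  65 − 29 = 36

36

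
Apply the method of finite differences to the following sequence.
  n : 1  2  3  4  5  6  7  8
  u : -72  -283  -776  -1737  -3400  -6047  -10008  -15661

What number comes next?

-23432

-211, -493, -961, -1663, -2647, -3961, -5653
-282, -468, -702, -984, -1314, -1692
-186, -234, -282, -330, -378
-48, -48, -48, -48
Constant fourth difference = -48, so extend:
-378 − 48 = -426;  -1692 − 426 = -2118;  -5653 − 2118 = -7771;  -15661 − 7771 = -23432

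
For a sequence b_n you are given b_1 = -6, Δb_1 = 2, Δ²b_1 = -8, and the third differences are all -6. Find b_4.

-30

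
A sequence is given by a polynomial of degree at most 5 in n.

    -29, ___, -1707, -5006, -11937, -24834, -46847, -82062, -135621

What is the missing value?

-402

Using the last 7 terms:
D1: -3299  -6931  -12897  -22013  -35215  -53559
D2: -3632  -5966  -9116  -13202  -18344
D3: -2334  -3150  -4086  -5142
D4: -816  -936  -1056
D5: -120  -120
Constant fifth difference = -120.
Extend backward: -816 + 120 = -696;  -2334 + 696 = -1638;  -3632 + 1638 = -1994;  -3299 + 1994 = -1305;  -1707 + 1305 = -402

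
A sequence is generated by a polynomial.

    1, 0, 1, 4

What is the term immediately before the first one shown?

4

-1, 1, 3
2, 2
The second differences are constant at 2.
Work back: -1 − 2 = -3;  1 + 3 = 4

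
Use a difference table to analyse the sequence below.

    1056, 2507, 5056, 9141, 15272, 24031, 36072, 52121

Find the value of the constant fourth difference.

72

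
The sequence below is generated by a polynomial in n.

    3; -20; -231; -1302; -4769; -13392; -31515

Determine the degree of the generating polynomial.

First differences: -23, -211, -1071, -3467, -8623, -18123
Second differences: -188, -860, -2396, -5156, -9500
Third differences: -672, -1536, -2760, -4344
Fourth differences: -864, -1224, -1584
Fifth differences: -360, -360
The fifth differences are constant, so the polynomial has degree 5.

5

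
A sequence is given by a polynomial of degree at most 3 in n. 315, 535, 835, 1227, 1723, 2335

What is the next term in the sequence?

First differences: 220, 300, 392, 496, 612
Second differences: 80, 92, 104, 116
Third differences: 12, 12, 12
Third differences constant at 12.
116 + 12 = 128;  612 + 128 = 740;  2335 + 740 = 3075

3075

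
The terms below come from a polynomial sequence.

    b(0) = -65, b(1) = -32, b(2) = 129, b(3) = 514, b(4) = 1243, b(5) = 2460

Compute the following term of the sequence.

4333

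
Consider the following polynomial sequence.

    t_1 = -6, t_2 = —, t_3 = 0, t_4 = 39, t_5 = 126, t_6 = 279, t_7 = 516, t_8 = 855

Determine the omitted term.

-9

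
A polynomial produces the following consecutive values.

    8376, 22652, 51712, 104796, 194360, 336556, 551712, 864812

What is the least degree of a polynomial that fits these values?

Δ: 14276, 29060, 53084, 89564, 142196, 215156, 313100
Δ²: 14784, 24024, 36480, 52632, 72960, 97944
Δ³: 9240, 12456, 16152, 20328, 24984
Δ⁴: 3216, 3696, 4176, 4656
Δ⁵: 480, 480, 480
The fifth differences are constant, so the polynomial has degree 5.

5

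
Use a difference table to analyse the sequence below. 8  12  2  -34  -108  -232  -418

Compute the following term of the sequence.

-678

First differences: 4, -10, -36, -74, -124, -186
Second differences: -14, -26, -38, -50, -62
Third differences: -12, -12, -12, -12
Constant third difference = -12, so extend:
-62 − 12 = -74;  -186 − 74 = -260;  -418 − 260 = -678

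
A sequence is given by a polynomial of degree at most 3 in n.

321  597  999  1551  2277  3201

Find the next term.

4347

Δ: 276, 402, 552, 726, 924
Δ²: 126, 150, 174, 198
Δ³: 24, 24, 24
Third differences constant at 24.
198 + 24 = 222;  924 + 222 = 1146;  3201 + 1146 = 4347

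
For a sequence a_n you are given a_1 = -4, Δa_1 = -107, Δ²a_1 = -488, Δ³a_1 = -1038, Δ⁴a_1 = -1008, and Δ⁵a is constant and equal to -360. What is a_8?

Build the table forward from the leading diagonal:
D5: -360  -360  -360  -360  -360  -360  -360  -360
D4: -1008  -1368  -1728  -2088  -2448  -2808  -3168  -3528
D3: -1038  -2046  -3414  -5142  -7230  -9678  -12486  -15654
D2: -488  -1526  -3572  -6986  -12128  -19358  -29036  -41522
D1: -107  -595  -2121  -5693  -12679  -24807  -44165  -73201
a: -4  -111  -706  -2827  -8520  -21199  -46006  -90171

-90171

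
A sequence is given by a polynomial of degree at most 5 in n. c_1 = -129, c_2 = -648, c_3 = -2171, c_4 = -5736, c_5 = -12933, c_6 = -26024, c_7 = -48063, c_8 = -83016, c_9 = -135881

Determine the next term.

-212808

First differences: -519, -1523, -3565, -7197, -13091, -22039, -34953, -52865
Second differences: -1004, -2042, -3632, -5894, -8948, -12914, -17912
Third differences: -1038, -1590, -2262, -3054, -3966, -4998
Fourth differences: -552, -672, -792, -912, -1032
Fifth differences: -120, -120, -120, -120
The fifth differences are constant (-120).
-1032 − 120 = -1152;  -4998 − 1152 = -6150;  -17912 − 6150 = -24062;  -52865 − 24062 = -76927;  -135881 − 76927 = -212808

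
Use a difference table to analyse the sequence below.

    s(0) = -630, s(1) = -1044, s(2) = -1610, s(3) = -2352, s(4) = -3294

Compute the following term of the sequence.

-4460

Δ: -414, -566, -742, -942
Δ²: -152, -176, -200
Δ³: -24, -24
The third differences are constant (-24).
-200 − 24 = -224;  -942 − 224 = -1166;  -3294 − 1166 = -4460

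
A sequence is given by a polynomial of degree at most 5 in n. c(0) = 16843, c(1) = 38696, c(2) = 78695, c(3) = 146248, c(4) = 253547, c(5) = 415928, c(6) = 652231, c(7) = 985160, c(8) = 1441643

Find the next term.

2053192

21853, 39999, 67553, 107299, 162381, 236303, 332929, 456483
18146, 27554, 39746, 55082, 73922, 96626, 123554
9408, 12192, 15336, 18840, 22704, 26928
2784, 3144, 3504, 3864, 4224
360, 360, 360, 360
The fifth differences are constant (360).
4224 + 360 = 4584;  26928 + 4584 = 31512;  123554 + 31512 = 155066;  456483 + 155066 = 611549;  1441643 + 611549 = 2053192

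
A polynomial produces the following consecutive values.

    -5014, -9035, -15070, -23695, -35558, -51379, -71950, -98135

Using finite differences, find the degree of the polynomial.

4

D1: -4021, -6035, -8625, -11863, -15821, -20571, -26185
D2: -2014, -2590, -3238, -3958, -4750, -5614
D3: -576, -648, -720, -792, -864
D4: -72, -72, -72, -72
The fourth differences are constant, so the polynomial has degree 4.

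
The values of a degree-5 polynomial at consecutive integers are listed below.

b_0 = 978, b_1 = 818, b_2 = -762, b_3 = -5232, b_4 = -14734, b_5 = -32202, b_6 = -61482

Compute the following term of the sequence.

-107452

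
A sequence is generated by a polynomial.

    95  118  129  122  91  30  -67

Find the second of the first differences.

11

First differences: 23, 11, -7, -31, -61, -97
Second differences: -12, -18, -24, -30, -36
Third differences: -6, -6, -6, -6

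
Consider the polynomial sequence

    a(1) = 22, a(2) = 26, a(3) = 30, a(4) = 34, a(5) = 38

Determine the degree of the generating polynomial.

4, 4, 4, 4
The first differences are constant, so the polynomial has degree 1.

1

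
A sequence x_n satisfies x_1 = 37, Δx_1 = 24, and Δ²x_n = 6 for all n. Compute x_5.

169

Build the table forward from the leading diagonal:
Second differences: 6  6  6  6  6
First differences: 24  30  36  42  48
x: 37  61  91  127  169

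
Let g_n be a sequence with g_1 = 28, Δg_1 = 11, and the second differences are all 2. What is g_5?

Build the table forward from the leading diagonal:
Δ²: 2, 2, 2, 2, 2
Δ: 11, 13, 15, 17, 19
g: 28, 39, 52, 67, 84

84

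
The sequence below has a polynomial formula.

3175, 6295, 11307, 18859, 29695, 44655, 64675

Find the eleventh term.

Δ: 3120 , 5012 , 7552 , 10836 , 14960 , 20020
Δ²: 1892 , 2540 , 3284 , 4124 , 5060
Δ³: 648 , 744 , 840 , 936
Δ⁴: 96 , 96 , 96
Fourth differences constant at 96.
936 + 96 = 1032;  5060 + 1032 = 6092;  20020 + 6092 = 26112;  64675 + 26112 = 90787
1032 + 96 = 1128;  6092 + 1128 = 7220;  26112 + 7220 = 33332;  90787 + 33332 = 124119
1128 + 96 = 1224;  7220 + 1224 = 8444;  33332 + 8444 = 41776;  124119 + 41776 = 165895
1224 + 96 = 1320;  8444 + 1320 = 9764;  41776 + 9764 = 51540;  165895 + 51540 = 217435

217435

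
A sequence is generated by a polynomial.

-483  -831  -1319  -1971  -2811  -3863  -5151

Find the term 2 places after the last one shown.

-8531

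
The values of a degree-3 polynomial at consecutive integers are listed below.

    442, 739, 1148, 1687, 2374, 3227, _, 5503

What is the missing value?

Using the first 6 terms:
Δ: 297, 409, 539, 687, 853
Δ²: 112, 130, 148, 166
Δ³: 18, 18, 18
Constant third difference = 18.
Extend forward: 166 + 18 = 184;  853 + 184 = 1037;  3227 + 1037 = 4264

4264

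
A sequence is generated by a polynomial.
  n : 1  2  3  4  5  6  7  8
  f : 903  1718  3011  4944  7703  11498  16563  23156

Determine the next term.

Δ: 815 , 1293 , 1933 , 2759 , 3795 , 5065 , 6593
Δ²: 478 , 640 , 826 , 1036 , 1270 , 1528
Δ³: 162 , 186 , 210 , 234 , 258
Δ⁴: 24 , 24 , 24 , 24
The fourth differences are constant (24).
258 + 24 = 282;  1528 + 282 = 1810;  6593 + 1810 = 8403;  23156 + 8403 = 31559

31559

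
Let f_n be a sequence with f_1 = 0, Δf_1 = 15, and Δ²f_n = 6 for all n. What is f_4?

63

Build the table forward from the leading diagonal:
Δ²: 6  6  6  6
Δ: 15  21  27  33
f: 0  15  36  63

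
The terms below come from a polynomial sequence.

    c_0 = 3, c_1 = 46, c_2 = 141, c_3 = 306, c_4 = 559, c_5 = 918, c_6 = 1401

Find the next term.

2026

D1: 43, 95, 165, 253, 359, 483
D2: 52, 70, 88, 106, 124
D3: 18, 18, 18, 18
Constant third difference = 18, so extend:
124 + 18 = 142;  483 + 142 = 625;  1401 + 625 = 2026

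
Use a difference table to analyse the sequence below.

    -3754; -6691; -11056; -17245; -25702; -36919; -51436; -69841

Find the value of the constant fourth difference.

-48

Δ: -2937, -4365, -6189, -8457, -11217, -14517, -18405
Δ²: -1428, -1824, -2268, -2760, -3300, -3888
Δ³: -396, -444, -492, -540, -588
Δ⁴: -48, -48, -48, -48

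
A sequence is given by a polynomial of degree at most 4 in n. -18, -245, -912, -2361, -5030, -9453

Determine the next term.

-227 , -667 , -1449 , -2669 , -4423
-440 , -782 , -1220 , -1754
-342 , -438 , -534
-96 , -96
Constant fourth difference = -96, so extend:
-534 − 96 = -630;  -1754 − 630 = -2384;  -4423 − 2384 = -6807;  -9453 − 6807 = -16260

-16260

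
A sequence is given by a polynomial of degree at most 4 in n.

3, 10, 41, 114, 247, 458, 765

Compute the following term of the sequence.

Δ: 7, 31, 73, 133, 211, 307
Δ²: 24, 42, 60, 78, 96
Δ³: 18, 18, 18, 18
Constant third difference = 18, so extend:
96 + 18 = 114;  307 + 114 = 421;  765 + 421 = 1186

1186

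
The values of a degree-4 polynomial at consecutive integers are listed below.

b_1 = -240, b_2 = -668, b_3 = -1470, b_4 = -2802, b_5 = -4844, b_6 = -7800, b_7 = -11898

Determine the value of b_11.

First differences: -428, -802, -1332, -2042, -2956, -4098
Second differences: -374, -530, -710, -914, -1142
Third differences: -156, -180, -204, -228
Fourth differences: -24, -24, -24
The fourth differences are constant (-24).
-228 − 24 = -252;  -1142 − 252 = -1394;  -4098 − 1394 = -5492;  -11898 − 5492 = -17390
-252 − 24 = -276;  -1394 − 276 = -1670;  -5492 − 1670 = -7162;  -17390 − 7162 = -24552
-276 − 24 = -300;  -1670 − 300 = -1970;  -7162 − 1970 = -9132;  -24552 − 9132 = -33684
-300 − 24 = -324;  -1970 − 324 = -2294;  -9132 − 2294 = -11426;  -33684 − 11426 = -45110

-45110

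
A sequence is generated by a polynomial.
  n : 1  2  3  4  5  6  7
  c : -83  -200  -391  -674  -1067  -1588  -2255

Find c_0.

-117, -191, -283, -393, -521, -667
-74, -92, -110, -128, -146
-18, -18, -18, -18
The third differences are constant at -18.
Work back: -74 + 18 = -56;  -117 + 56 = -61;  -83 + 61 = -22

-22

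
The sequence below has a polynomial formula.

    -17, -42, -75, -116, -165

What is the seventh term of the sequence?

D1: -25, -33, -41, -49
D2: -8, -8, -8
Constant second difference = -8, so extend:
-49 − 8 = -57;  -165 − 57 = -222
-57 − 8 = -65;  -222 − 65 = -287

-287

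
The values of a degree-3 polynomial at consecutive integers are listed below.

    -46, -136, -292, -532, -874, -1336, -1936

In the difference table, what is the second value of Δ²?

First differences: -90, -156, -240, -342, -462, -600
Second differences: -66, -84, -102, -120, -138
Third differences: -18, -18, -18, -18

-84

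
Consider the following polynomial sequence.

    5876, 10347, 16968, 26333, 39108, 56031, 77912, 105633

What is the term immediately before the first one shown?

First differences: 4471  6621  9365  12775  16923  21881  27721
Second differences: 2150  2744  3410  4148  4958  5840
Third differences: 594  666  738  810  882
Fourth differences: 72  72  72  72
The fourth differences are constant at 72.
Work back: 594 − 72 = 522;  2150 − 522 = 1628;  4471 − 1628 = 2843;  5876 − 2843 = 3033

3033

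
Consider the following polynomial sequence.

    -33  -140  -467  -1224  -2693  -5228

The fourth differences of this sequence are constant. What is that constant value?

-72

D1: -107, -327, -757, -1469, -2535
D2: -220, -430, -712, -1066
D3: -210, -282, -354
D4: -72, -72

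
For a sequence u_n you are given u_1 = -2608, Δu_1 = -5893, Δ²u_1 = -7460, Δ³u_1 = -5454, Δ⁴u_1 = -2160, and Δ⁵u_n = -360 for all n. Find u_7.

Build the table forward from the leading diagonal:
Δ⁵: -360  -360  -360  -360  -360  -360  -360
Δ⁴: -2160  -2520  -2880  -3240  -3600  -3960  -4320
Δ³: -5454  -7614  -10134  -13014  -16254  -19854  -23814
Δ²: -7460  -12914  -20528  -30662  -43676  -59930  -79784
Δ: -5893  -13353  -26267  -46795  -77457  -121133  -181063
u: -2608  -8501  -21854  -48121  -94916  -172373  -293506

-293506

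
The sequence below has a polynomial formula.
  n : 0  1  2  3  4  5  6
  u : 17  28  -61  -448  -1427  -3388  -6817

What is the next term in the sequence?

-12296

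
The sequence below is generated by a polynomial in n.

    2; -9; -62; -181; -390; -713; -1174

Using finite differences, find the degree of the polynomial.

3

D1: -11, -53, -119, -209, -323, -461
D2: -42, -66, -90, -114, -138
D3: -24, -24, -24, -24
The third differences are constant, so the polynomial has degree 3.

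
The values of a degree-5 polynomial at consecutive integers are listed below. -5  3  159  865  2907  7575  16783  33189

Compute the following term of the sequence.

8 , 156 , 706 , 2042 , 4668 , 9208 , 16406
148 , 550 , 1336 , 2626 , 4540 , 7198
402 , 786 , 1290 , 1914 , 2658
384 , 504 , 624 , 744
120 , 120 , 120
Fifth differences constant at 120.
744 + 120 = 864;  2658 + 864 = 3522;  7198 + 3522 = 10720;  16406 + 10720 = 27126;  33189 + 27126 = 60315

60315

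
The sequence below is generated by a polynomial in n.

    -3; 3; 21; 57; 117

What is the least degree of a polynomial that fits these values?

Δ: 6, 18, 36, 60
Δ²: 12, 18, 24
Δ³: 6, 6
The third differences are constant, so the polynomial has degree 3.

3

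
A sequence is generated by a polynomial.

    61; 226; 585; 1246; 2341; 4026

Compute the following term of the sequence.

6481

First differences: 165, 359, 661, 1095, 1685
Second differences: 194, 302, 434, 590
Third differences: 108, 132, 156
Fourth differences: 24, 24
Constant fourth difference = 24, so extend:
156 + 24 = 180;  590 + 180 = 770;  1685 + 770 = 2455;  4026 + 2455 = 6481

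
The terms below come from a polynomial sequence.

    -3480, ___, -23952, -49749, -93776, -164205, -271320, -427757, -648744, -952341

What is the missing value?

Using the last 8 terms:
Δ: -25797, -44027, -70429, -107115, -156437, -220987, -303597
Δ²: -18230, -26402, -36686, -49322, -64550, -82610
Δ³: -8172, -10284, -12636, -15228, -18060
Δ⁴: -2112, -2352, -2592, -2832
Δ⁵: -240, -240, -240
Constant fifth difference = -240.
Extend backward: -2112 + 240 = -1872;  -8172 + 1872 = -6300;  -18230 + 6300 = -11930;  -25797 + 11930 = -13867;  -23952 + 13867 = -10085

-10085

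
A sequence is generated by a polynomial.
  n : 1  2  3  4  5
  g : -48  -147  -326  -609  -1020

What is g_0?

D1: -99, -179, -283, -411
D2: -80, -104, -128
D3: -24, -24
The third differences are constant at -24.
Work back: -80 + 24 = -56;  -99 + 56 = -43;  -48 + 43 = -5

-5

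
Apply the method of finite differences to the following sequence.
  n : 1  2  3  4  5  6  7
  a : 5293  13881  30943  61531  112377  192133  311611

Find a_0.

8588  17062  30588  50846  79756  119478
8474  13526  20258  28910  39722
5052  6732  8652  10812
1680  1920  2160
240  240
The fifth differences are constant at 240.
Work back: 1680 − 240 = 1440;  5052 − 1440 = 3612;  8474 − 3612 = 4862;  8588 − 4862 = 3726;  5293 − 3726 = 1567

1567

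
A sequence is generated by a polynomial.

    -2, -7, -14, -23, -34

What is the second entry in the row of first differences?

D1: -5, -7, -9, -11
D2: -2, -2, -2

-7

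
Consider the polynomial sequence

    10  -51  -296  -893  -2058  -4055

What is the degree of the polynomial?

First differences: -61, -245, -597, -1165, -1997
Second differences: -184, -352, -568, -832
Third differences: -168, -216, -264
Fourth differences: -48, -48
The fourth differences are constant, so the polynomial has degree 4.

4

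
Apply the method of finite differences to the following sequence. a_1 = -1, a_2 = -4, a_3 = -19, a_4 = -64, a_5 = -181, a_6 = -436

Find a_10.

-4996

First differences: -3, -15, -45, -117, -255
Second differences: -12, -30, -72, -138
Third differences: -18, -42, -66
Fourth differences: -24, -24
The fourth differences are constant (-24).
-66 − 24 = -90;  -138 − 90 = -228;  -255 − 228 = -483;  -436 − 483 = -919
-90 − 24 = -114;  -228 − 114 = -342;  -483 − 342 = -825;  -919 − 825 = -1744
-114 − 24 = -138;  -342 − 138 = -480;  -825 − 480 = -1305;  -1744 − 1305 = -3049
-138 − 24 = -162;  -480 − 162 = -642;  -1305 − 642 = -1947;  -3049 − 1947 = -4996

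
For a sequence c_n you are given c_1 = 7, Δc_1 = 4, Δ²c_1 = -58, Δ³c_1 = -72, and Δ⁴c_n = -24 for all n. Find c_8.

-4543

Build the table forward from the leading diagonal:
Fourth differences: -24  -24  -24  -24  -24  -24  -24  -24
Third differences: -72  -96  -120  -144  -168  -192  -216  -240
Second differences: -58  -130  -226  -346  -490  -658  -850  -1066
First differences: 4  -54  -184  -410  -756  -1246  -1904  -2754
c: 7  11  -43  -227  -637  -1393  -2639  -4543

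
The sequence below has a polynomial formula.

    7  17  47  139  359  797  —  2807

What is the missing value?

1567

Using the first 6 terms:
D1: 10, 30, 92, 220, 438
D2: 20, 62, 128, 218
D3: 42, 66, 90
D4: 24, 24
Constant fourth difference = 24.
Extend forward: 90 + 24 = 114;  218 + 114 = 332;  438 + 332 = 770;  797 + 770 = 1567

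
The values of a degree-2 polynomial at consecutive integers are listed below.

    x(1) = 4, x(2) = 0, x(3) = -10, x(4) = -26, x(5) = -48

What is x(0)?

2

Δ: -4, -10, -16, -22
Δ²: -6, -6, -6
The second differences are constant at -6.
Work back: -4 + 6 = 2;  4 − 2 = 2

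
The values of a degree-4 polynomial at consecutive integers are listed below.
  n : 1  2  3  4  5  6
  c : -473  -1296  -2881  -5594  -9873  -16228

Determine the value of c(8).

First differences: -823  -1585  -2713  -4279  -6355
Second differences: -762  -1128  -1566  -2076
Third differences: -366  -438  -510
Fourth differences: -72  -72
Fourth differences constant at -72.
-510 − 72 = -582;  -2076 − 582 = -2658;  -6355 − 2658 = -9013;  -16228 − 9013 = -25241
-582 − 72 = -654;  -2658 − 654 = -3312;  -9013 − 3312 = -12325;  -25241 − 12325 = -37566

-37566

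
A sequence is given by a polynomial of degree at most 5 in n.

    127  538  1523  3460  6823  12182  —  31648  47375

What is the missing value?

20203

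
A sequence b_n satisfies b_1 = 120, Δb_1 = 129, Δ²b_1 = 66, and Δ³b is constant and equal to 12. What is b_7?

Build the table forward from the leading diagonal:
Third differences: 12, 12, 12, 12, 12, 12, 12
Second differences: 66, 78, 90, 102, 114, 126, 138
First differences: 129, 195, 273, 363, 465, 579, 705
b: 120, 249, 444, 717, 1080, 1545, 2124

2124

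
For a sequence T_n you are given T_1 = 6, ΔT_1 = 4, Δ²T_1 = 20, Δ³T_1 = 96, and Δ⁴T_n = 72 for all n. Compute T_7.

Build the table forward from the leading diagonal:
Δ⁴: 72  72  72  72  72  72  72
Δ³: 96  168  240  312  384  456  528
Δ²: 20  116  284  524  836  1220  1676
Δ: 4  24  140  424  948  1784  3004
T: 6  10  34  174  598  1546  3330

3330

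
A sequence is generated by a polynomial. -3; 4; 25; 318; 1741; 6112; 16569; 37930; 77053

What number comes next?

143196

Δ: 7 , 21 , 293 , 1423 , 4371 , 10457 , 21361 , 39123
Δ²: 14 , 272 , 1130 , 2948 , 6086 , 10904 , 17762
Δ³: 258 , 858 , 1818 , 3138 , 4818 , 6858
Δ⁴: 600 , 960 , 1320 , 1680 , 2040
Δ⁵: 360 , 360 , 360 , 360
Fifth differences constant at 360.
2040 + 360 = 2400;  6858 + 2400 = 9258;  17762 + 9258 = 27020;  39123 + 27020 = 66143;  77053 + 66143 = 143196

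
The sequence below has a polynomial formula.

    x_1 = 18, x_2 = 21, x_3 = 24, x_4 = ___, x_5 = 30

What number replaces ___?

27

Using the first 3 terms:
First differences: 3, 3
Constant first difference = 3.
Extend forward: 24 + 3 = 27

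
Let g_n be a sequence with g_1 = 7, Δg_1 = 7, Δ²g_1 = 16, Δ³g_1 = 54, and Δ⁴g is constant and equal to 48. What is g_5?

395

Build the table forward from the leading diagonal:
Fourth differences: 48, 48, 48, 48, 48
Third differences: 54, 102, 150, 198, 246
Second differences: 16, 70, 172, 322, 520
First differences: 7, 23, 93, 265, 587
g: 7, 14, 37, 130, 395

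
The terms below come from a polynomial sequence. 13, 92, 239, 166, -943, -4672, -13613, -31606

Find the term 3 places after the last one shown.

-202057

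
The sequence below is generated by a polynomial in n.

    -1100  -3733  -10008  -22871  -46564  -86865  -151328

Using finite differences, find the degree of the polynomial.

5

-2633, -6275, -12863, -23693, -40301, -64463
-3642, -6588, -10830, -16608, -24162
-2946, -4242, -5778, -7554
-1296, -1536, -1776
-240, -240
The fifth differences are constant, so the polynomial has degree 5.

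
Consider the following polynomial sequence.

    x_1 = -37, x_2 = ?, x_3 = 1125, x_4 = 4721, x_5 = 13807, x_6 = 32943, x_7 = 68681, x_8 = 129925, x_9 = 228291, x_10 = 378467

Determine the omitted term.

Using the last 8 terms:
Δ: 3596, 9086, 19136, 35738, 61244, 98366, 150176
Δ²: 5490, 10050, 16602, 25506, 37122, 51810
Δ³: 4560, 6552, 8904, 11616, 14688
Δ⁴: 1992, 2352, 2712, 3072
Δ⁵: 360, 360, 360
Constant fifth difference = 360.
Extend backward: 1992 − 360 = 1632;  4560 − 1632 = 2928;  5490 − 2928 = 2562;  3596 − 2562 = 1034;  1125 − 1034 = 91

91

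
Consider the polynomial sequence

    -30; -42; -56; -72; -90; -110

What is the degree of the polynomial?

2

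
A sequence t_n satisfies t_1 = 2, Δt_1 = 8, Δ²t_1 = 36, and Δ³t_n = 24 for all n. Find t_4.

158

Build the table forward from the leading diagonal:
Third differences: 24, 24, 24, 24
Second differences: 36, 60, 84, 108
First differences: 8, 44, 104, 188
t: 2, 10, 54, 158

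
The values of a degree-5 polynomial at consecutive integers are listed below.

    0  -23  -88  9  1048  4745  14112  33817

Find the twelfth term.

387497

Δ: -23  -65  97  1039  3697  9367  19705
Δ²: -42  162  942  2658  5670  10338
Δ³: 204  780  1716  3012  4668
Δ⁴: 576  936  1296  1656
Δ⁵: 360  360  360
Fifth differences constant at 360.
1656 + 360 = 2016;  4668 + 2016 = 6684;  10338 + 6684 = 17022;  19705 + 17022 = 36727;  33817 + 36727 = 70544
2016 + 360 = 2376;  6684 + 2376 = 9060;  17022 + 9060 = 26082;  36727 + 26082 = 62809;  70544 + 62809 = 133353
2376 + 360 = 2736;  9060 + 2736 = 11796;  26082 + 11796 = 37878;  62809 + 37878 = 100687;  133353 + 100687 = 234040
2736 + 360 = 3096;  11796 + 3096 = 14892;  37878 + 14892 = 52770;  100687 + 52770 = 153457;  234040 + 153457 = 387497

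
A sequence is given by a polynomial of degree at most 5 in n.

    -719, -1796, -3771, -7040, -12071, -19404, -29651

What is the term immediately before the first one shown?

-216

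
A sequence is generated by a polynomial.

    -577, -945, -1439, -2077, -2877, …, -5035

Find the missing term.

Using the first 5 terms:
First differences: -368  -494  -638  -800
Second differences: -126  -144  -162
Third differences: -18  -18
Constant third difference = -18.
Extend forward: -162 − 18 = -180;  -800 − 180 = -980;  -2877 − 980 = -3857

-3857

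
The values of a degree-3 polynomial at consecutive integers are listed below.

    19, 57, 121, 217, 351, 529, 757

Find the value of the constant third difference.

First differences: 38, 64, 96, 134, 178, 228
Second differences: 26, 32, 38, 44, 50
Third differences: 6, 6, 6, 6

6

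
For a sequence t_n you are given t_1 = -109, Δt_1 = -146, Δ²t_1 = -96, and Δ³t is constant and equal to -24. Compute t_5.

-1365

Build the table forward from the leading diagonal:
Third differences: -24  -24  -24  -24  -24
Second differences: -96  -120  -144  -168  -192
First differences: -146  -242  -362  -506  -674
t: -109  -255  -497  -859  -1365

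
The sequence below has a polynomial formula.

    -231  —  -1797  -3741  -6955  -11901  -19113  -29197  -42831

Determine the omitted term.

-733

Using the last 7 terms:
Δ: -1944  -3214  -4946  -7212  -10084  -13634
Δ²: -1270  -1732  -2266  -2872  -3550
Δ³: -462  -534  -606  -678
Δ⁴: -72  -72  -72
Constant fourth difference = -72.
Extend backward: -462 + 72 = -390;  -1270 + 390 = -880;  -1944 + 880 = -1064;  -1797 + 1064 = -733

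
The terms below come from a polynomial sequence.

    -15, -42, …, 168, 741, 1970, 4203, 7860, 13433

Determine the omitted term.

-25

Using the last 6 terms:
573, 1229, 2233, 3657, 5573
656, 1004, 1424, 1916
348, 420, 492
72, 72
Constant fourth difference = 72.
Extend backward: 348 − 72 = 276;  656 − 276 = 380;  573 − 380 = 193;  168 − 193 = -25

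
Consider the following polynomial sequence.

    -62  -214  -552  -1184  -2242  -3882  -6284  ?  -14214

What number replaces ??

-9652

Using the first 7 terms:
First differences: -152  -338  -632  -1058  -1640  -2402
Second differences: -186  -294  -426  -582  -762
Third differences: -108  -132  -156  -180
Fourth differences: -24  -24  -24
Constant fourth difference = -24.
Extend forward: -180 − 24 = -204;  -762 − 204 = -966;  -2402 − 966 = -3368;  -6284 − 3368 = -9652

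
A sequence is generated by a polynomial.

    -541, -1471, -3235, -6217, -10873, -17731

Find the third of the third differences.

-528

D1: -930, -1764, -2982, -4656, -6858
D2: -834, -1218, -1674, -2202
D3: -384, -456, -528
D4: -72, -72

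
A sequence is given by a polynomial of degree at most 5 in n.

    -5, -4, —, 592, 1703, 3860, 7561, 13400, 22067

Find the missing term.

125

Using the last 6 terms:
Δ: 1111, 2157, 3701, 5839, 8667
Δ²: 1046, 1544, 2138, 2828
Δ³: 498, 594, 690
Δ⁴: 96, 96
Constant fourth difference = 96.
Extend backward: 498 − 96 = 402;  1046 − 402 = 644;  1111 − 644 = 467;  592 − 467 = 125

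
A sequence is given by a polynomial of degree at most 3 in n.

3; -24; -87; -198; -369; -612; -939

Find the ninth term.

Δ: -27, -63, -111, -171, -243, -327
Δ²: -36, -48, -60, -72, -84
Δ³: -12, -12, -12, -12
Constant third difference = -12, so extend:
-84 − 12 = -96;  -327 − 96 = -423;  -939 − 423 = -1362
-96 − 12 = -108;  -423 − 108 = -531;  -1362 − 531 = -1893

-1893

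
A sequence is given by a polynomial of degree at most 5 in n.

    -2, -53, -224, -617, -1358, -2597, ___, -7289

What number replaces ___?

Using the first 6 terms:
-51, -171, -393, -741, -1239
-120, -222, -348, -498
-102, -126, -150
-24, -24
Constant fourth difference = -24.
Extend forward: -150 − 24 = -174;  -498 − 174 = -672;  -1239 − 672 = -1911;  -2597 − 1911 = -4508

-4508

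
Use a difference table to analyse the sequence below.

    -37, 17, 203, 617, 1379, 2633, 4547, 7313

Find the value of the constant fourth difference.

24

D1: 54, 186, 414, 762, 1254, 1914, 2766
D2: 132, 228, 348, 492, 660, 852
D3: 96, 120, 144, 168, 192
D4: 24, 24, 24, 24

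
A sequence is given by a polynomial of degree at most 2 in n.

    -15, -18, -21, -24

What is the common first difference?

-3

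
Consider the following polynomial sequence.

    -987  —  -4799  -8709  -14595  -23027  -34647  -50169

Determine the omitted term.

Using the last 6 terms:
First differences: -3910, -5886, -8432, -11620, -15522
Second differences: -1976, -2546, -3188, -3902
Third differences: -570, -642, -714
Fourth differences: -72, -72
Constant fourth difference = -72.
Extend backward: -570 + 72 = -498;  -1976 + 498 = -1478;  -3910 + 1478 = -2432;  -4799 + 2432 = -2367

-2367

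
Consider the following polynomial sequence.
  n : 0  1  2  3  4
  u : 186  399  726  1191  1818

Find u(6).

D1: 213  327  465  627
D2: 114  138  162
D3: 24  24
Constant third difference = 24, so extend:
162 + 24 = 186;  627 + 186 = 813;  1818 + 813 = 2631
186 + 24 = 210;  813 + 210 = 1023;  2631 + 1023 = 3654

3654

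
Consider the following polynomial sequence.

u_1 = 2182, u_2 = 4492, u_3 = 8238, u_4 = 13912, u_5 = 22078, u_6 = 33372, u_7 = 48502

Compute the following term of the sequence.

2310  3746  5674  8166  11294  15130
1436  1928  2492  3128  3836
492  564  636  708
72  72  72
Fourth differences constant at 72.
708 + 72 = 780;  3836 + 780 = 4616;  15130 + 4616 = 19746;  48502 + 19746 = 68248

68248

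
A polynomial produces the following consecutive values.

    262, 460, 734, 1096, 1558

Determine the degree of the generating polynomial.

3

Δ: 198, 274, 362, 462
Δ²: 76, 88, 100
Δ³: 12, 12
The third differences are constant, so the polynomial has degree 3.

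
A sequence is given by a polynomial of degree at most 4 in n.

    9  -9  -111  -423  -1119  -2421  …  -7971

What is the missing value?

-4599

Using the first 6 terms:
First differences: -18, -102, -312, -696, -1302
Second differences: -84, -210, -384, -606
Third differences: -126, -174, -222
Fourth differences: -48, -48
Constant fourth difference = -48.
Extend forward: -222 − 48 = -270;  -606 − 270 = -876;  -1302 − 876 = -2178;  -2421 − 2178 = -4599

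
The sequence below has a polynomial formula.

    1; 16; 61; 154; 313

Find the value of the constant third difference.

18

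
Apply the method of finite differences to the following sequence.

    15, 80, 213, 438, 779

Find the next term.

1260

D1: 65 , 133 , 225 , 341
D2: 68 , 92 , 116
D3: 24 , 24
The third differences are constant (24).
116 + 24 = 140;  341 + 140 = 481;  779 + 481 = 1260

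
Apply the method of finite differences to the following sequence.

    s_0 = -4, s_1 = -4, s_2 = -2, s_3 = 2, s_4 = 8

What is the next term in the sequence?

16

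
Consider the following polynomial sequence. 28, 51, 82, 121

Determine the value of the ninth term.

436

D1: 23 , 31 , 39
D2: 8 , 8
Constant second difference = 8, so extend:
39 + 8 = 47;  121 + 47 = 168
47 + 8 = 55;  168 + 55 = 223
55 + 8 = 63;  223 + 63 = 286
63 + 8 = 71;  286 + 71 = 357
71 + 8 = 79;  357 + 79 = 436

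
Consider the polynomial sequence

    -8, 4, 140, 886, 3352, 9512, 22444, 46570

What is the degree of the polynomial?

First differences: 12, 136, 746, 2466, 6160, 12932, 24126
Second differences: 124, 610, 1720, 3694, 6772, 11194
Third differences: 486, 1110, 1974, 3078, 4422
Fourth differences: 624, 864, 1104, 1344
Fifth differences: 240, 240, 240
The fifth differences are constant, so the polynomial has degree 5.

5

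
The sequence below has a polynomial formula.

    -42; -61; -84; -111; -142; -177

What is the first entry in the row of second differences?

-4

D1: -19, -23, -27, -31, -35
D2: -4, -4, -4, -4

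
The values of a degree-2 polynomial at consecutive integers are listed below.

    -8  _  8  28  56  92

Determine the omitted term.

Using the last 4 terms:
D1: 20, 28, 36
D2: 8, 8
Constant second difference = 8.
Extend backward: 20 − 8 = 12;  8 − 12 = -4

-4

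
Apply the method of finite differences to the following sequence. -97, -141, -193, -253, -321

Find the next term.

First differences: -44 , -52 , -60 , -68
Second differences: -8 , -8 , -8
The second differences are constant (-8).
-68 − 8 = -76;  -321 − 76 = -397

-397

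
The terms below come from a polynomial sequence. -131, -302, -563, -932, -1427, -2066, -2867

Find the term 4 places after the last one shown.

-8051

D1: -171  -261  -369  -495  -639  -801
D2: -90  -108  -126  -144  -162
D3: -18  -18  -18  -18
The third differences are constant (-18).
-162 − 18 = -180;  -801 − 180 = -981;  -2867 − 981 = -3848
-180 − 18 = -198;  -981 − 198 = -1179;  -3848 − 1179 = -5027
-198 − 18 = -216;  -1179 − 216 = -1395;  -5027 − 1395 = -6422
-216 − 18 = -234;  -1395 − 234 = -1629;  -6422 − 1629 = -8051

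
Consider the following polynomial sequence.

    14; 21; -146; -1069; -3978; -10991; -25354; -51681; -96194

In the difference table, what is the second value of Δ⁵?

-240

Δ: 7, -167, -923, -2909, -7013, -14363, -26327, -44513
Δ²: -174, -756, -1986, -4104, -7350, -11964, -18186
Δ³: -582, -1230, -2118, -3246, -4614, -6222
Δ⁴: -648, -888, -1128, -1368, -1608
Δ⁵: -240, -240, -240, -240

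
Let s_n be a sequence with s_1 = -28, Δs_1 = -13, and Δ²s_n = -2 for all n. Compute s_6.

-113

Build the table forward from the leading diagonal:
D2: -2  -2  -2  -2  -2  -2
D1: -13  -15  -17  -19  -21  -23
s: -28  -41  -56  -73  -92  -113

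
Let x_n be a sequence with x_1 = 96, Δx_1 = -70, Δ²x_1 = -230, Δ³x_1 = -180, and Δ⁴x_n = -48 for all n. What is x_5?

Build the table forward from the leading diagonal:
Δ⁴: -48, -48, -48, -48, -48
Δ³: -180, -228, -276, -324, -372
Δ²: -230, -410, -638, -914, -1238
Δ: -70, -300, -710, -1348, -2262
x: 96, 26, -274, -984, -2332

-2332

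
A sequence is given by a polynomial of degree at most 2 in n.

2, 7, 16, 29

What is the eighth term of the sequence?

5, 9, 13
4, 4
Second differences constant at 4.
13 + 4 = 17;  29 + 17 = 46
17 + 4 = 21;  46 + 21 = 67
21 + 4 = 25;  67 + 25 = 92
25 + 4 = 29;  92 + 29 = 121

121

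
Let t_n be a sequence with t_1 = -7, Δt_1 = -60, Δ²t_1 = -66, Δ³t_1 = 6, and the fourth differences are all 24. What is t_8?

Build the table forward from the leading diagonal:
Fourth differences: 24, 24, 24, 24, 24, 24, 24, 24
Third differences: 6, 30, 54, 78, 102, 126, 150, 174
Second differences: -66, -60, -30, 24, 102, 204, 330, 480
First differences: -60, -126, -186, -216, -192, -90, 114, 444
t: -7, -67, -193, -379, -595, -787, -877, -763

-763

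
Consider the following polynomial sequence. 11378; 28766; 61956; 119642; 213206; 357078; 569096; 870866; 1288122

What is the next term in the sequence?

D1: 17388, 33190, 57686, 93564, 143872, 212018, 301770, 417256
D2: 15802, 24496, 35878, 50308, 68146, 89752, 115486
D3: 8694, 11382, 14430, 17838, 21606, 25734
D4: 2688, 3048, 3408, 3768, 4128
D5: 360, 360, 360, 360
Constant fifth difference = 360, so extend:
4128 + 360 = 4488;  25734 + 4488 = 30222;  115486 + 30222 = 145708;  417256 + 145708 = 562964;  1288122 + 562964 = 1851086

1851086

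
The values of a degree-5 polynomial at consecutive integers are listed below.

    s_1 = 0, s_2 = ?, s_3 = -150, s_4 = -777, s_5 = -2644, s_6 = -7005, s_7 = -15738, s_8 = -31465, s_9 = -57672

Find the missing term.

Using the last 7 terms:
-627  -1867  -4361  -8733  -15727  -26207
-1240  -2494  -4372  -6994  -10480
-1254  -1878  -2622  -3486
-624  -744  -864
-120  -120
Constant fifth difference = -120.
Extend backward: -624 + 120 = -504;  -1254 + 504 = -750;  -1240 + 750 = -490;  -627 + 490 = -137;  -150 + 137 = -13

-13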